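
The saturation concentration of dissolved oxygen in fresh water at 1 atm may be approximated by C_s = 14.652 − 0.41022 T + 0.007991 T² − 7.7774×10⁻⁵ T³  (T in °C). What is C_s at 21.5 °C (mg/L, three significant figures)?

C_s ≈ 8.75 mg/L

C_s = 14.652 − 0.41022×21.5 + 0.007991×21.5² − 7.7774×10⁻⁵×21.5³ = 8.753 mg/L.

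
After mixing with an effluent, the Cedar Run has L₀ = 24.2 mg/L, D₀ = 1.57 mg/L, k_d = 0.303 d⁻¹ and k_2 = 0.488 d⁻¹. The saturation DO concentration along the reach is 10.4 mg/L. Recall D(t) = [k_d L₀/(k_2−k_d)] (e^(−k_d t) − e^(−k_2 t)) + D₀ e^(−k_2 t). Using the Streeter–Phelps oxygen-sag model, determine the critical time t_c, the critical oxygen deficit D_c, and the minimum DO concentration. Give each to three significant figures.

t_c = [1/(k_2−k_d)] ln[(k_2/k_d)(1 − D₀(k_2−k_d)/(k_d L₀))]
= [1/(0.488−0.303)] ln[(0.488/0.303)(1 − 1.57×0.1850/(0.303×24.2))]
= (1/0.1850) ln[1.611 × 0.9604] = 5.405 × ln(1.547) = 5.405 × 0.4362 = 2.358 d.
L(t_c) = L₀ e^(−k_d t_c) = 24.2 × 0.4895 = 11.85 mg/L, and at the critical point k_2 D_c = k_d L, so D_c = (0.303/0.488) × 11.85 = 7.355 mg/L.
Minimum DO = C_s − D_c = 10.4 − 7.355 = 3.045 mg/L.

t_c ≈ 2.36 d; D_c ≈ 7.36 mg/L; min DO ≈ 3.04 mg/L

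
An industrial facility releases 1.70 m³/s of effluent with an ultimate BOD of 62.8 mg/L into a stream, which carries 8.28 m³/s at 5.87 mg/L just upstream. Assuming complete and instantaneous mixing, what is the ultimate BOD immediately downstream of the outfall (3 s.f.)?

Flow-weighted mixing: C = (Q_r C_r + Q_w C_w)/(Q_r + Q_w)
= (8.28×5.87 + 1.70×62.8)/(8.28 + 1.70) = 155.4/9.980 = 15.57 mg/L.

15.6 mg/L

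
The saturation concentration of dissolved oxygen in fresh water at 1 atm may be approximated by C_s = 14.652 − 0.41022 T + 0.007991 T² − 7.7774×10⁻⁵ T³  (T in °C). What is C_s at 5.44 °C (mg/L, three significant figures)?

C_s = 14.652 − 0.41022×5.44 + 0.007991×5.44² − 7.7774×10⁻⁵×5.44³ = 12.64 mg/L.

C_s ≈ 12.6 mg/L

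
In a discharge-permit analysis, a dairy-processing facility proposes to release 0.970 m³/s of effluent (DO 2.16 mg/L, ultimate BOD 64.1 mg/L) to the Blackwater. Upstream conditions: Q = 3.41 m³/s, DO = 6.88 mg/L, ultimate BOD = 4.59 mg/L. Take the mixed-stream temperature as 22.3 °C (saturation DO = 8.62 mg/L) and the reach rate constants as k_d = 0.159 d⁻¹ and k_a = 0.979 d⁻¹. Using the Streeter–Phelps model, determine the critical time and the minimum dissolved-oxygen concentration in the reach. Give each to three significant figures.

t_c ≈ 0.202 d; minimum DO ≈ 5.83 mg/L

Mixed DO = (3.41×6.88 + 0.970×2.16)/(3.41+0.970) = 25.56/4.380 = 5.835 mg/L.
Mixed L₀ = (3.41×4.59 + 0.970×64.1)/(4.380) = 77.83/4.380 = 17.77 mg/L.
Initial deficit D₀ = C_s − DO₀ = 8.62 − 5.835 = 2.785 mg/L.
t_c = (1/0.8200) ln[(0.979/0.159)(1 − 2.785×0.8200/(0.159×17.77))] = 1.220 × ln(1.180) = 0.2016 d.
D_c = (0.159/0.979) × 17.77 × e^(−0.159×0.2016) = 0.1624 × 17.77 × 0.9685 = 2.795 mg/L.
Minimum DO = 8.62 − 2.795 = 5.825 mg/L.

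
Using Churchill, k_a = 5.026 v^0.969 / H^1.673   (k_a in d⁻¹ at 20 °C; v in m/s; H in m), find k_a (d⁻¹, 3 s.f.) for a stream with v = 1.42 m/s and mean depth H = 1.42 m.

k_a ≈ 3.93 d⁻¹

k_a = 5.026 × 1.42^0.969 / 1.42^1.673 = 5.026 × 1.405 / 1.798 = 3.927 d⁻¹.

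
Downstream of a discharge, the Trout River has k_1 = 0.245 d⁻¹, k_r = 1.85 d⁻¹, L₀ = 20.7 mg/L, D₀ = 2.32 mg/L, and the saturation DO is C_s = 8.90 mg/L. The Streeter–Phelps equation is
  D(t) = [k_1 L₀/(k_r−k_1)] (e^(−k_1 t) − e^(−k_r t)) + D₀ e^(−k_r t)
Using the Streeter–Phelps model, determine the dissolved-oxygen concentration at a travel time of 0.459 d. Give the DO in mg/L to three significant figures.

k_1 L₀/(k_r−k_1) = 0.245×20.7/(1.85−0.245) = 5.071/1.605 = 3.160 mg/L.
e^(−k_1 t) = e^(−0.245×0.4590) = 0.8936; e^(−k_r t) = e^(−1.85×0.4590) = 0.4278.
D = 3.160 × (0.8936 − 0.4278) + 2.32 × 0.4278 = 1.472 + 0.9924 = 2.464 mg/L.
DO = C_s − D = 8.90 − 2.464 = 6.436 mg/L.

DO ≈ 6.44 mg/L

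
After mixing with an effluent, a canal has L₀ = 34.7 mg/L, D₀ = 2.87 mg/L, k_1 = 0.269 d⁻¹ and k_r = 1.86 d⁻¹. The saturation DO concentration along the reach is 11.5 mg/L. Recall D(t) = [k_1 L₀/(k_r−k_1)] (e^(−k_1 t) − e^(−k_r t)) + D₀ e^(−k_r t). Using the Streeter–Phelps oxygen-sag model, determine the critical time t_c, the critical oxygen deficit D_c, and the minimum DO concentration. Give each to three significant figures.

t_c ≈ 0.793 d; D_c ≈ 4.05 mg/L; min DO ≈ 7.45 mg/L

At the critical point dD/dt = 0, so k_1 L₀ e^(−k_1 t) = k_r D. Substituting D(t) from the Streeter–Phelps equation and solving for t gives
t_c = ln[(k_r/k_1)(1 − D₀(k_r−k_1)/(k_1 L₀))] / (k_r−k_1).
Here k_r−k_1 = 1.591 d⁻¹ and 1 − D₀(k_r−k_1)/(k_1 L₀) = 1 − 2.87×1.591/(0.269×34.7) = 0.5108, so
t_c = ln(6.914 × 0.5108) / 1.591 = 1.262 / 1.591 = 0.7931 d.
D_c = (k_1/k_r) L₀ e^(−k_1 t_c) = (0.269/1.86) × 34.7 × e^(−0.269×0.7931) = 0.1446 × 34.7 × 0.8079 = 4.054 mg/L.
Minimum DO = C_s − D_c = 11.5 − 4.054 = 7.446 mg/L.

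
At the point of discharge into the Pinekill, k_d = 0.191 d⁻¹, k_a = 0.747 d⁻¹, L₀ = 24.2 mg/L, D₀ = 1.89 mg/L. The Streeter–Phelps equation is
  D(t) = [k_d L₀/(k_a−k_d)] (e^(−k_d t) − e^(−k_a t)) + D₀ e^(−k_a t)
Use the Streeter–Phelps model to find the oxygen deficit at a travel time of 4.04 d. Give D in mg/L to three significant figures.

D ≈ 3.53 mg/L

k_d L₀/(k_a−k_d) = 0.191×24.2/(0.747−0.191) = 4.622/0.5560 = 8.313 mg/L.
e^(−k_d t) = e^(−0.191×4.040) = 0.4623; e^(−k_a t) = e^(−0.747×4.040) = 0.04890.
D = 8.313 × (0.4623 − 0.04890) + 1.89 × 0.04890 = 3.436 + 0.09243 = 3.529 mg/L.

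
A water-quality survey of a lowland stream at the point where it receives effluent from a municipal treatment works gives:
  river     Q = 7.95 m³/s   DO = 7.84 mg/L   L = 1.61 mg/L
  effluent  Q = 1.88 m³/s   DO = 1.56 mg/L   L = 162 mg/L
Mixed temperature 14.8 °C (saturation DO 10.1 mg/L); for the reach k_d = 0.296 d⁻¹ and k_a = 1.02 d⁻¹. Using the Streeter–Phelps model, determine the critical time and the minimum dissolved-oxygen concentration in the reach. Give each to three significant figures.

Mixed DO = (7.95×7.84 + 1.88×1.56)/(7.95+1.88) = 65.26/9.830 = 6.639 mg/L.
Mixed L₀ = (7.95×1.61 + 1.88×162)/(9.830) = 317.4/9.830 = 32.28 mg/L.
Initial deficit D₀ = C_s − DO₀ = 10.1 − 6.639 = 3.461 mg/L.
t_c = (1/0.7240) ln[(1.02/0.296)(1 − 3.461×0.7240/(0.296×32.28))] = 1.381 × ln(2.542) = 1.289 d.
D_c = (0.296/1.02) × 32.28 × e^(−0.296×1.289) = 0.2902 × 32.28 × 0.6828 = 6.398 mg/L.
Minimum DO = 10.1 − 6.398 = 3.702 mg/L.

t_c ≈ 1.29 d; minimum DO ≈ 3.70 mg/L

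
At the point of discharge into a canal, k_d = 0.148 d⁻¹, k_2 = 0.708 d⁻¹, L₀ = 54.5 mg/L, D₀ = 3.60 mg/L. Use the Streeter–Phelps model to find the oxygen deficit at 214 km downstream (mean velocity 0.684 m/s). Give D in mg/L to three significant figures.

D ≈ 7.60 mg/L

Travel time t = x/v = 214 km / (0.684 m/s) = 214000 m / 0.684 m/s = 312900 s = 3.621 d.
k_d L₀/(k_2−k_d) = 0.148×54.5/(0.708−0.148) = 8.066/0.5600 = 14.40 mg/L.
e^(−k_d t) = e^(−0.148×3.621) = 0.5851; e^(−k_2 t) = e^(−0.708×3.621) = 0.07701.
D = 14.40 × (0.5851 − 0.07701) + 3.60 × 0.07701 = 7.319 + 0.2773 = 7.596 mg/L.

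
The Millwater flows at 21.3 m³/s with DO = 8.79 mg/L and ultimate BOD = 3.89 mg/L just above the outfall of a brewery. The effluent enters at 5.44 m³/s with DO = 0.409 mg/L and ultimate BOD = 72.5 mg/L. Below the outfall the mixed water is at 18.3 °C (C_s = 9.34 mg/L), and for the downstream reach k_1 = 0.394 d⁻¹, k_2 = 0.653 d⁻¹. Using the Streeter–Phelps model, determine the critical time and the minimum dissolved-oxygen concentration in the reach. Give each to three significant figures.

Mixed DO = (21.3×8.79 + 5.44×0.409)/(21.3+5.44) = 189.5/26.74 = 7.085 mg/L.
Mixed L₀ = (21.3×3.89 + 5.44×72.5)/(26.74) = 477.3/26.74 = 17.85 mg/L.
Initial deficit D₀ = C_s − DO₀ = 9.34 − 7.085 = 2.255 mg/L.
t_c = (1/0.2590) ln[(0.653/0.394)(1 − 2.255×0.2590/(0.394×17.85))] = 3.861 × ln(1.520) = 1.616 d.
D_c = (0.394/0.653) × 17.85 × e^(−0.394×1.616) = 0.6034 × 17.85 × 0.5291 = 5.697 mg/L.
Minimum DO = 9.34 − 5.697 = 3.643 mg/L.

t_c ≈ 1.62 d; minimum DO ≈ 3.64 mg/L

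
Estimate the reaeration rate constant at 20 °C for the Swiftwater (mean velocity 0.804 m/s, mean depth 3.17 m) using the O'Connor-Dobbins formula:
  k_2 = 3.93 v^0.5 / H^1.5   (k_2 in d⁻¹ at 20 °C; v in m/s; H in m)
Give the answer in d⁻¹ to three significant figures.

k_2 ≈ 0.624 d⁻¹

k_2 = 3.93 × 0.804^0.5 / 3.17^1.5 = 3.93 × 0.8967 / 5.644 = 0.6244 d⁻¹.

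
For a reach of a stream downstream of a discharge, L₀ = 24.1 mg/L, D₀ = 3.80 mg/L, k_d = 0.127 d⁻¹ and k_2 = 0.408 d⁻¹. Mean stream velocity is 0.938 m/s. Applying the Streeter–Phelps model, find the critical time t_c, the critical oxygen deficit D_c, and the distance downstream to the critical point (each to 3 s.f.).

t_c ≈ 2.63 d; D_c ≈ 5.37 mg/L; x_c ≈ 213 km

At the critical point dD/dt = 0, so k_d L₀ e^(−k_d t) = k_2 D. Substituting D(t) from the Streeter–Phelps equation and solving for t gives
t_c = ln[(k_2/k_d)(1 − D₀(k_2−k_d)/(k_d L₀))] / (k_2−k_d).
Here k_2−k_d = 0.2810 d⁻¹ and 1 − D₀(k_2−k_d)/(k_d L₀) = 1 − 3.80×0.2810/(0.127×24.1) = 0.6511, so
t_c = ln(3.213 × 0.6511) / 0.2810 = 0.7380 / 0.2810 = 2.626 d.
D_c = (k_d/k_2) L₀ e^(−k_d t_c) = (0.127/0.408) × 24.1 × e^(−0.127×2.626) = 0.3113 × 24.1 × 0.7164 = 5.374 mg/L.
x_c = v t_c = 0.938 m/s × 2.626 d × 86400 s/d = 212900 m ≈ 213 km.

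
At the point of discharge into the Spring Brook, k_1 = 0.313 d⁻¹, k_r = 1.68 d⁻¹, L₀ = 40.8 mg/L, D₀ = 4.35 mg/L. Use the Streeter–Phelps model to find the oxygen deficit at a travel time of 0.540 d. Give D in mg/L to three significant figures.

D ≈ 5.87 mg/L

k_1 L₀/(k_r−k_1) = 0.313×40.8/(1.68−0.313) = 12.77/1.367 = 9.342 mg/L.
e^(−k_1 t) = e^(−0.313×0.5400) = 0.8445; e^(−k_r t) = e^(−1.68×0.5400) = 0.4037.
D = 9.342 × (0.8445 − 0.4037) + 4.35 × 0.4037 = 4.118 + 1.756 = 5.874 mg/L.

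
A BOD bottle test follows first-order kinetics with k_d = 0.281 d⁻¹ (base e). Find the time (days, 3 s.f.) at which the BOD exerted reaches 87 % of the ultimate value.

y/L₀ = 1 − e^(−k_d t) = 0.87 ⇒ e^(−k_d t) = 0.130
t = −ln(0.130) / 0.281 = 2.040 / 0.281 = 7.261 d.

t ≈ 7.26 d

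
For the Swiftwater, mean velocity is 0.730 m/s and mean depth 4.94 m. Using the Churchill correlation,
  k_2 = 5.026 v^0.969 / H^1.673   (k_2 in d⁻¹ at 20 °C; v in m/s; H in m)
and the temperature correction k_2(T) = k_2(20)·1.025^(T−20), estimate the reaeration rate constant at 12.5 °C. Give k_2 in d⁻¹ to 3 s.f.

k_2(20) = 5.026 × 0.730^0.969 / 4.94^1.673 = 5.026 × 0.7372 / 14.47 = 0.2560 d⁻¹.
k_2(12.5) = 0.2560 × 1.025^(12.5−20) = 0.2560 × 0.8309 = 0.2127 d⁻¹.

k_2 ≈ 0.213 d⁻¹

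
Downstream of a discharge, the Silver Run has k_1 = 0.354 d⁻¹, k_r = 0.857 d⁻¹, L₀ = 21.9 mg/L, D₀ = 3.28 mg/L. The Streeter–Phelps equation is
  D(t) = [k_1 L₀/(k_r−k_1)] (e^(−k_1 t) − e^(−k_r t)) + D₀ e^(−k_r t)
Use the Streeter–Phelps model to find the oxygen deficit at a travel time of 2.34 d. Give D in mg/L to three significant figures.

k_1 L₀/(k_r−k_1) = 0.354×21.9/(0.857−0.354) = 7.753/0.5030 = 15.41 mg/L.
e^(−k_1 t) = e^(−0.354×2.340) = 0.4368; e^(−k_r t) = e^(−0.857×2.340) = 0.1346.
D = 15.41 × (0.4368 − 0.1346) + 3.28 × 0.1346 = 4.657 + 0.4415 = 5.099 mg/L.

D ≈ 5.10 mg/L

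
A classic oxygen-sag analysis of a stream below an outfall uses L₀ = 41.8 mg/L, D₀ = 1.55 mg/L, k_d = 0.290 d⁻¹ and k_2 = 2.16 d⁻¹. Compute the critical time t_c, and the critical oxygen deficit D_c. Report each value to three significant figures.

t_c ≈ 0.928 d; D_c ≈ 4.29 mg/L

With k_2/k_d = 7.448 and 1 − D₀(k_2−k_d)/(k_d L₀) = 0.7609,
t_c = ln(7.448 × 0.7609) / (2.16 − 0.290) = ln(5.667) / 1.870 = 1.735/1.870 = 0.9277 d.
L(t_c) = L₀ e^(−k_d t_c) = 41.8 × 0.7641 = 31.94 mg/L, and at the critical point k_2 D_c = k_d L, so D_c = (0.290/2.16) × 31.94 = 4.288 mg/L.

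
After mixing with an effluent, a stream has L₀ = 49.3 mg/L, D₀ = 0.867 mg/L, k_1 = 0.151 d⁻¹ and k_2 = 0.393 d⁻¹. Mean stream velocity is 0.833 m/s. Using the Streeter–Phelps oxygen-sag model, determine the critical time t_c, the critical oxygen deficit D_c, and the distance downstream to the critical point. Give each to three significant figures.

t_c = [1/(k_2−k_1)] ln[(k_2/k_1)(1 − D₀(k_2−k_1)/(k_1 L₀))]
= [1/(0.393−0.151)] ln[(0.393/0.151)(1 − 0.867×0.2420/(0.151×49.3))]
= (1/0.2420) ln[2.603 × 0.9718] = 4.132 × ln(2.529) = 4.132 × 0.9279 = 3.834 d.
D_c = (k_1/k_2) L₀ e^(−k_1 t_c) = (0.151/0.393) × 49.3 × e^(−0.151×3.834) = 0.3842 × 49.3 × 0.5605 = 10.62 mg/L.
x_c = v t_c = 0.833 m/s × 3.834 d × 86400 s/d = 276000 m ≈ 276 km.

t_c ≈ 3.83 d; D_c ≈ 10.6 mg/L; x_c ≈ 276 km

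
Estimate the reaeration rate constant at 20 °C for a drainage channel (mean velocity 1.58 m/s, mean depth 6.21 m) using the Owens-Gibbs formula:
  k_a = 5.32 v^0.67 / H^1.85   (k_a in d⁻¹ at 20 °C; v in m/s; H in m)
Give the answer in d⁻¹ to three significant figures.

k_a ≈ 0.246 d⁻¹

k_a = 5.32 × 1.58^0.67 / 6.21^1.85 = 5.32 × 1.359 / 29.32 = 0.2465 d⁻¹.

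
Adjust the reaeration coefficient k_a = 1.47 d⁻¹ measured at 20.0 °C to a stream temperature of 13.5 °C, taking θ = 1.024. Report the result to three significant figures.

k_a ≈ 1.26 d⁻¹

k_a(T₂) = k_a(T₁) · θ^(T₂−T₁) = 1.47 × 1.024^(13.5−20.0)
= 1.47 × 1.024^-6.50 = 1.47 × 0.8571 = 1.260 d⁻¹.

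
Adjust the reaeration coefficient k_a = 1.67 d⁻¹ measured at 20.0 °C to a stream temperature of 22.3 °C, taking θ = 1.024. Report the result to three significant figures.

k_a ≈ 1.76 d⁻¹

k_a(T₂) = k_a(T₁) · θ^(T₂−T₁) = 1.67 × 1.024^(22.3−20.0)
= 1.67 × 1.024^2.30 = 1.67 × 1.056 = 1.764 d⁻¹.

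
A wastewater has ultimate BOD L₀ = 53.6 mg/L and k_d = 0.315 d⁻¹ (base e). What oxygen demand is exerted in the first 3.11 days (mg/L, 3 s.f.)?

y ≈ 33.5 mg/L

y_t = L₀(1 − e^(−k_d t)) = 53.6 × (1 − e^(−0.315×3.11))
= 53.6 × (1 − 0.3754) = 53.6 × 0.6246 = 33.48 mg/L.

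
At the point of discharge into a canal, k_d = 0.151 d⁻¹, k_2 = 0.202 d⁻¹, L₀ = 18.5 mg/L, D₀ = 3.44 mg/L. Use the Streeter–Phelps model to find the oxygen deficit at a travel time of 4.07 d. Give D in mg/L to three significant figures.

k_d L₀/(k_2−k_d) = 0.151×18.5/(0.202−0.151) = 2.793/0.05100 = 54.77 mg/L.
e^(−k_d t) = e^(−0.151×4.070) = 0.5409; e^(−k_2 t) = e^(−0.202×4.070) = 0.4395.
D = 54.77 × (0.5409 − 0.4395) + 3.44 × 0.4395 = 5.553 + 1.512 = 7.065 mg/L.

D ≈ 7.07 mg/L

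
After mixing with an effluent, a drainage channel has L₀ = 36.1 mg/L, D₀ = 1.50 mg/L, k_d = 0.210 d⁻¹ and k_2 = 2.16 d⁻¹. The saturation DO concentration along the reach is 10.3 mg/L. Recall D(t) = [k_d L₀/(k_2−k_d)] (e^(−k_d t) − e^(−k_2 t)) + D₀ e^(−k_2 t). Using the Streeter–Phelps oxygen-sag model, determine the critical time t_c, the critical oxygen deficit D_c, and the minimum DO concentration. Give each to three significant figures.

At the critical point dD/dt = 0, so k_d L₀ e^(−k_d t) = k_2 D. Substituting D(t) from the Streeter–Phelps equation and solving for t gives
t_c = ln[(k_2/k_d)(1 − D₀(k_2−k_d)/(k_d L₀))] / (k_2−k_d).
Here k_2−k_d = 1.950 d⁻¹ and 1 − D₀(k_2−k_d)/(k_d L₀) = 1 − 1.50×1.950/(0.210×36.1) = 0.6142, so
t_c = ln(10.29 × 0.6142) / 1.950 = 1.843 / 1.950 = 0.9453 d.
D_c = (k_d/k_2) L₀ e^(−k_d t_c) = (0.210/2.16) × 36.1 × e^(−0.210×0.9453) = 0.09722 × 36.1 × 0.8200 = 2.878 mg/L.
Minimum DO = C_s − D_c = 10.3 − 2.878 = 7.422 mg/L.

t_c ≈ 0.945 d; D_c ≈ 2.88 mg/L; min DO ≈ 7.42 mg/L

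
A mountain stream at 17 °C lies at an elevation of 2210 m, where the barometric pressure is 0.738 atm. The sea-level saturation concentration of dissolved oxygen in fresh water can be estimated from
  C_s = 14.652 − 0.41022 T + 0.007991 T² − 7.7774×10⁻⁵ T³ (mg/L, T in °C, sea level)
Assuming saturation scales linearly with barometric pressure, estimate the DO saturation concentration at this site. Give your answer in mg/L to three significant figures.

C_s ≈ 7.09 mg/L

At sea level: C_s = 14.652 − 0.41022×17 + 0.007991×17² − 7.7774×10⁻⁵×17³ = 9.606 mg/L.
Pressure correction: C_s' = 9.606 × 0.738 = 7.089 mg/L.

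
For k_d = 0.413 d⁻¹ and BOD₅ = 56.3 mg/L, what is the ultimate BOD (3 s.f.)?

L₀ ≈ 64.5 mg/L

BOD₅ = L₀(1 − e^(−5k_d)) ⇒ L₀ = BOD₅ / (1 − e^(−5×0.413))
= 56.3 / (1 − 0.1268) = 56.3 / 0.8732 = 64.48 mg/L.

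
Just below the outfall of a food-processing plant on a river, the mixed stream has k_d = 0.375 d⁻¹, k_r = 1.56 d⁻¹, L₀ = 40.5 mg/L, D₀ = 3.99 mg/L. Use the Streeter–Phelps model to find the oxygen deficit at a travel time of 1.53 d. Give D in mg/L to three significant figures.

D ≈ 6.41 mg/L

k_d L₀/(k_r−k_d) = 0.375×40.5/(1.56−0.375) = 15.19/1.185 = 12.82 mg/L.
e^(−k_d t) = e^(−0.375×1.530) = 0.5634; e^(−k_r t) = e^(−1.56×1.530) = 0.09192.
D = 12.82 × (0.5634 − 0.09192) + 3.99 × 0.09192 = 6.043 + 0.3668 = 6.410 mg/L.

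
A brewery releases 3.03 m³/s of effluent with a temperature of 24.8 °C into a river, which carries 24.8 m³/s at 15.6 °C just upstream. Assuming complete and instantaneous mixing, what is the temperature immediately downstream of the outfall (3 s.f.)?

16.6 °C

Flow-weighted mixing: C = (Q_r C_r + Q_w C_w)/(Q_r + Q_w)
= (24.8×15.6 + 3.03×24.8)/(24.8 + 3.03) = 462.0/27.83 = 16.60 °C.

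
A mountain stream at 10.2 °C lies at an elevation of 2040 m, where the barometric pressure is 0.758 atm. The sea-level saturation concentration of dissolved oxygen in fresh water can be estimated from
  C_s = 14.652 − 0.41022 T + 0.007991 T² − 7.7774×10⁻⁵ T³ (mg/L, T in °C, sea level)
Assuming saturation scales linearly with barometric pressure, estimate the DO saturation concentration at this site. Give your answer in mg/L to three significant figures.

C_s ≈ 8.50 mg/L

At sea level: C_s = 14.652 − 0.41022×10.2 + 0.007991×10.2² − 7.7774×10⁻⁵×10.2³ = 11.22 mg/L.
Pressure correction: C_s' = 11.22 × 0.758 = 8.502 mg/L.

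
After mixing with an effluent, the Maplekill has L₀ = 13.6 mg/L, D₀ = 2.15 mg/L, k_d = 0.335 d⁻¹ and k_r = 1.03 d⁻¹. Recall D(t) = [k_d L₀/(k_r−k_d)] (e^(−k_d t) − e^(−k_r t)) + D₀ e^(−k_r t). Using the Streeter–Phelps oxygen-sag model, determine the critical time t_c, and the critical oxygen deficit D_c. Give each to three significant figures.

t_c ≈ 1.04 d; D_c ≈ 3.12 mg/L

With k_r/k_d = 3.075 and 1 − D₀(k_r−k_d)/(k_d L₀) = 0.6720,
t_c = ln(3.075 × 0.6720) / (1.03 − 0.335) = ln(2.066) / 0.6950 = 0.7257/0.6950 = 1.044 d.
L(t_c) = L₀ e^(−k_d t_c) = 13.6 × 0.7048 = 9.586 mg/L, and at the critical point k_r D_c = k_d L, so D_c = (0.335/1.03) × 9.586 = 3.118 mg/L.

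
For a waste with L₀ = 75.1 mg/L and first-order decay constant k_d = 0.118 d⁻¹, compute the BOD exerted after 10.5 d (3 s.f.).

y ≈ 53.3 mg/L

y_t = L₀(1 − e^(−k_d t)) = 75.1 × (1 − e^(−0.118×10.5))
= 75.1 × (1 − 0.2897) = 75.1 × 0.7103 = 53.35 mg/L.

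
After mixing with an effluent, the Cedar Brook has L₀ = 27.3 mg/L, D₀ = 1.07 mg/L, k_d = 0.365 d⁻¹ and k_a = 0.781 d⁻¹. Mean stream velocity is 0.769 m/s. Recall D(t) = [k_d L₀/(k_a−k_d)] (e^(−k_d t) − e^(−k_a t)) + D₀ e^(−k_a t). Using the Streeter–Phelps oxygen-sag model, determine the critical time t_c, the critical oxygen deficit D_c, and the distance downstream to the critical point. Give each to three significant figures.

t_c ≈ 1.72 d; D_c ≈ 6.81 mg/L; x_c ≈ 114 km

At the critical point dD/dt = 0, so k_d L₀ e^(−k_d t) = k_a D. Substituting D(t) from the Streeter–Phelps equation and solving for t gives
t_c = ln[(k_a/k_d)(1 − D₀(k_a−k_d)/(k_d L₀))] / (k_a−k_d).
Here k_a−k_d = 0.4160 d⁻¹ and 1 − D₀(k_a−k_d)/(k_d L₀) = 1 − 1.07×0.4160/(0.365×27.3) = 0.9553, so
t_c = ln(2.140 × 0.9553) / 0.4160 = 0.7150 / 0.4160 = 1.719 d.
D_c = (k_d/k_a) L₀ e^(−k_d t_c) = (0.365/0.781) × 27.3 × e^(−0.365×1.719) = 0.4673 × 27.3 × 0.5340 = 6.813 mg/L.
x_c = v t_c = 0.769 m/s × 1.719 d × 86400 s/d = 114200 m ≈ 114 km.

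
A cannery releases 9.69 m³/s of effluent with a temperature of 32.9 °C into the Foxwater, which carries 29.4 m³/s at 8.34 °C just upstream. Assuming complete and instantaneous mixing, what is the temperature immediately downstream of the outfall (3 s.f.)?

Flow-weighted mixing: C = (Q_r C_r + Q_w C_w)/(Q_r + Q_w)
= (29.4×8.34 + 9.69×32.9)/(29.4 + 9.69) = 564.0/39.09 = 14.43 °C.

14.4 °C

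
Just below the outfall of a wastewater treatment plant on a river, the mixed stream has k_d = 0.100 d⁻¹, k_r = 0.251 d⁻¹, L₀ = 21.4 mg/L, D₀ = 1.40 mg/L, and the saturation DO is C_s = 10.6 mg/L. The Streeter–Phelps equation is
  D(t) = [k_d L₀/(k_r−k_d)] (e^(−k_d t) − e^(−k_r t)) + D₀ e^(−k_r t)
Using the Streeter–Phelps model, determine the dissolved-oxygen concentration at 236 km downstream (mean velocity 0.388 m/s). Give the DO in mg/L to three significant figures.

DO ≈ 5.77 mg/L

Travel time t = x/v = 236 km / (0.388 m/s) = 236000 m / 0.388 m/s = 608200 s = 7.040 d.
k_d L₀/(k_r−k_d) = 0.100×21.4/(0.251−0.100) = 2.140/0.1510 = 14.17 mg/L.
e^(−k_d t) = e^(−0.100×7.040) = 0.4946; e^(−k_r t) = e^(−0.251×7.040) = 0.1708.
D = 14.17 × (0.4946 − 0.1708) + 1.40 × 0.1708 = 4.588 + 0.2392 = 4.828 mg/L.
DO = C_s − D = 10.6 − 4.828 = 5.772 mg/L.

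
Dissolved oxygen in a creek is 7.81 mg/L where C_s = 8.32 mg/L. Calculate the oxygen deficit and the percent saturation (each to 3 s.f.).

D = C_s − C = 8.32 − 7.81 = 0.510 mg/L.
% saturation = 7.81/8.32 × 100 = 93.9 %.

D ≈ 0.510 mg/L; 93.9 % saturation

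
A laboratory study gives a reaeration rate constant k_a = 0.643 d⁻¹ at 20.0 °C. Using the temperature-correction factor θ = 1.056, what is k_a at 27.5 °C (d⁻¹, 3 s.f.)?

k_a ≈ 0.968 d⁻¹

k_a(T₂) = k_a(T₁) · θ^(T₂−T₁) = 0.643 × 1.056^(27.5−20.0)
= 0.643 × 1.056^7.50 = 0.643 × 1.505 = 0.9676 d⁻¹.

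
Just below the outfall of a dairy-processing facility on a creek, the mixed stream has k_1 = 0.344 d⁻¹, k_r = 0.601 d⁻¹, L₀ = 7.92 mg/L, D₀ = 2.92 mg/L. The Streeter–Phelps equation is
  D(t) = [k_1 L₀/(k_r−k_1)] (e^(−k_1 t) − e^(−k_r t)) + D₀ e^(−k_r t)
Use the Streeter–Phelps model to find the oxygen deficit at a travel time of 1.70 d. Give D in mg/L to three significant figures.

D ≈ 3.14 mg/L

k_1 L₀/(k_r−k_1) = 0.344×7.92/(0.601−0.344) = 2.724/0.2570 = 10.60 mg/L.
e^(−k_1 t) = e^(−0.344×1.700) = 0.5572; e^(−k_r t) = e^(−0.601×1.700) = 0.3600.
D = 10.60 × (0.5572 − 0.3600) + 2.92 × 0.3600 = 2.091 + 1.051 = 3.142 mg/L.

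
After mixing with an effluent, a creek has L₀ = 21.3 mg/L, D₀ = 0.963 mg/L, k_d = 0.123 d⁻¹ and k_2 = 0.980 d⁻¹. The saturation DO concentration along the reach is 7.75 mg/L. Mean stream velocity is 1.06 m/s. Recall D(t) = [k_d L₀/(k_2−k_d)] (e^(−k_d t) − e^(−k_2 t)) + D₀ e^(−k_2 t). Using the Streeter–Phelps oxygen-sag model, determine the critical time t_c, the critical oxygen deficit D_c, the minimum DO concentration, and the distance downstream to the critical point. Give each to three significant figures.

At the critical point dD/dt = 0, so k_d L₀ e^(−k_d t) = k_2 D. Substituting D(t) from the Streeter–Phelps equation and solving for t gives
t_c = ln[(k_2/k_d)(1 − D₀(k_2−k_d)/(k_d L₀))] / (k_2−k_d).
Here k_2−k_d = 0.8570 d⁻¹ and 1 − D₀(k_2−k_d)/(k_d L₀) = 1 − 0.963×0.8570/(0.123×21.3) = 0.6850, so
t_c = ln(7.967 × 0.6850) / 0.8570 = 1.697 / 0.8570 = 1.980 d.
L(t_c) = L₀ e^(−k_d t_c) = 21.3 × 0.7838 = 16.70 mg/L, and at the critical point k_2 D_c = k_d L, so D_c = (0.123/0.980) × 16.70 = 2.095 mg/L.
Minimum DO = C_s − D_c = 7.75 − 2.095 = 5.655 mg/L.
x_c = v t_c = 1.06 m/s × 1.980 d × 86400 s/d = 181400 m ≈ 181 km.

t_c ≈ 1.98 d; D_c ≈ 2.10 mg/L; min DO ≈ 5.65 mg/L; x_c ≈ 181 km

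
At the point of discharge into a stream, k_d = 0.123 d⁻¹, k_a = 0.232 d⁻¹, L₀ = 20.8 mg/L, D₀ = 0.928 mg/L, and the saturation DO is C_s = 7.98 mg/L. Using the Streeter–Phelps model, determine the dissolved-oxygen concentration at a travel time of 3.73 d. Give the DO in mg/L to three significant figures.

k_d L₀/(k_a−k_d) = 0.123×20.8/(0.232−0.123) = 2.558/0.1090 = 23.47 mg/L.
e^(−k_d t) = e^(−0.123×3.730) = 0.6320; e^(−k_a t) = e^(−0.232×3.730) = 0.4209.
D = 23.47 × (0.6320 − 0.4209) + 0.928 × 0.4209 = 4.956 + 0.3906 = 5.347 mg/L.
DO = C_s − D = 7.98 − 5.347 = 2.633 mg/L.

DO ≈ 2.63 mg/L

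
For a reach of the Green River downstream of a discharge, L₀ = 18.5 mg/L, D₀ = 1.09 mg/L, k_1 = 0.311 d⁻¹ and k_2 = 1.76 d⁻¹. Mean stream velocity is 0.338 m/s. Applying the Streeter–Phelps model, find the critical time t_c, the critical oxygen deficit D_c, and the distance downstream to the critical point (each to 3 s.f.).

At the critical point dD/dt = 0, so k_1 L₀ e^(−k_1 t) = k_2 D. Substituting D(t) from the Streeter–Phelps equation and solving for t gives
t_c = ln[(k_2/k_1)(1 − D₀(k_2−k_1)/(k_1 L₀))] / (k_2−k_1).
Here k_2−k_1 = 1.449 d⁻¹ and 1 − D₀(k_2−k_1)/(k_1 L₀) = 1 − 1.09×1.449/(0.311×18.5) = 0.7255, so
t_c = ln(5.659 × 0.7255) / 1.449 = 1.412 / 1.449 = 0.9747 d.
L(t_c) = L₀ e^(−k_1 t_c) = 18.5 × 0.7385 = 13.66 mg/L, and at the critical point k_2 D_c = k_1 L, so D_c = (0.311/1.76) × 13.66 = 2.414 mg/L.
x_c = v t_c = 0.338 m/s × 0.9747 d × 86400 s/d = 28460 m ≈ 28.5 km.

t_c ≈ 0.975 d; D_c ≈ 2.41 mg/L; x_c ≈ 28.5 km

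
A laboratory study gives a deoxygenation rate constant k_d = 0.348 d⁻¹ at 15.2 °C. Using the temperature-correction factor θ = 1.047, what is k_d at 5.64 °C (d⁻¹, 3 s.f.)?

k_d(T₂) = k_d(T₁) · θ^(T₂−T₁) = 0.348 × 1.047^(5.64−15.2)
= 0.348 × 1.047^-9.56 = 0.348 × 0.6446 = 0.2243 d⁻¹.

k_d ≈ 0.224 d⁻¹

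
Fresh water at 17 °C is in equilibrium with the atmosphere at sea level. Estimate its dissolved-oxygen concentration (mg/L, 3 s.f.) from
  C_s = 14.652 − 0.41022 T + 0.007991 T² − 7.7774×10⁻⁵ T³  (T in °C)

C_s = 14.652 − 0.41022×17 + 0.007991×17² − 7.7774×10⁻⁵×17³ = 9.606 mg/L.

C_s ≈ 9.61 mg/L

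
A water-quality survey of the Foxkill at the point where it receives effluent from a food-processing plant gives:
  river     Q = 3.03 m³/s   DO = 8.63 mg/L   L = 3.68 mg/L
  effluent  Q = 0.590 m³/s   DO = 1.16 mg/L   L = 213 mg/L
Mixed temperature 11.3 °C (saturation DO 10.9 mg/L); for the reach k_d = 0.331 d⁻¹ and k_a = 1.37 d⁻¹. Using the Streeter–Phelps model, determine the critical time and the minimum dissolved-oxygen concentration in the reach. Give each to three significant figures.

Mixed DO = (3.03×8.63 + 0.590×1.16)/(3.03+0.590) = 26.83/3.620 = 7.413 mg/L.
Mixed L₀ = (3.03×3.68 + 0.590×213)/(3.620) = 136.8/3.620 = 37.80 mg/L.
Initial deficit D₀ = C_s − DO₀ = 10.9 − 7.413 = 3.487 mg/L.
t_c = (1/1.039) ln[(1.37/0.331)(1 − 3.487×1.039/(0.331×37.80))] = 0.9625 × ln(2.940) = 1.038 d.
D_c = (0.331/1.37) × 37.80 × e^(−0.331×1.038) = 0.2416 × 37.80 × 0.7092 = 6.476 mg/L.
Minimum DO = 10.9 − 6.476 = 4.424 mg/L.

t_c ≈ 1.04 d; minimum DO ≈ 4.42 mg/L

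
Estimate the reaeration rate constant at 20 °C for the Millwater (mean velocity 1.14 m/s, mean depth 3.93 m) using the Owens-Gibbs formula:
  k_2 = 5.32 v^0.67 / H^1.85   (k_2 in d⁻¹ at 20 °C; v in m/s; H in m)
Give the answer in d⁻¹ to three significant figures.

k_2 = 5.32 × 1.14^0.67 / 3.93^1.85 = 5.32 × 1.092 / 12.58 = 0.4618 d⁻¹.

k_2 ≈ 0.462 d⁻¹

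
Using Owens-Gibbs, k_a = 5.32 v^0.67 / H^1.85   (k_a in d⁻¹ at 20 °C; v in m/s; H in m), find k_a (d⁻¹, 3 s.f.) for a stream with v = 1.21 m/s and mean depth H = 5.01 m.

k_a ≈ 0.307 d⁻¹

k_a = 5.32 × 1.21^0.67 / 5.01^1.85 = 5.32 × 1.136 / 19.71 = 0.3067 d⁻¹.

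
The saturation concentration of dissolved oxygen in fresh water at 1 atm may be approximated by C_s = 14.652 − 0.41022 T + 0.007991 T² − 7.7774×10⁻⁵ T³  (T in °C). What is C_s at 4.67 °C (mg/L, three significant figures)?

C_s = 14.652 − 0.41022×4.67 + 0.007991×4.67² − 7.7774×10⁻⁵×4.67³ = 12.90 mg/L.

C_s ≈ 12.9 mg/L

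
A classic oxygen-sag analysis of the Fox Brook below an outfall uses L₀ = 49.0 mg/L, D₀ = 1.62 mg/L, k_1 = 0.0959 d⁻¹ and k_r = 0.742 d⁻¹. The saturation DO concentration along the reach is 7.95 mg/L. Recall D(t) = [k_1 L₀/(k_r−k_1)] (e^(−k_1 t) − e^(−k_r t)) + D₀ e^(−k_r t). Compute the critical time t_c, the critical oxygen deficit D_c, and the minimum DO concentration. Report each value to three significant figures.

t_c ≈ 2.78 d; D_c ≈ 4.85 mg/L; min DO ≈ 3.10 mg/L

At the critical point dD/dt = 0, so k_1 L₀ e^(−k_1 t) = k_r D. Substituting D(t) from the Streeter–Phelps equation and solving for t gives
t_c = ln[(k_r/k_1)(1 − D₀(k_r−k_1)/(k_1 L₀))] / (k_r−k_1).
Here k_r−k_1 = 0.6461 d⁻¹ and 1 − D₀(k_r−k_1)/(k_1 L₀) = 1 − 1.62×0.6461/(0.0959×49.0) = 0.7773, so
t_c = ln(7.737 × 0.7773) / 0.6461 = 1.794 / 0.6461 = 2.777 d.
D_c = (k_1/k_r) L₀ e^(−k_1 t_c) = (0.0959/0.742) × 49.0 × e^(−0.0959×2.777) = 0.1292 × 49.0 × 0.7662 = 4.852 mg/L.
Minimum DO = C_s − D_c = 7.95 − 4.852 = 3.098 mg/L.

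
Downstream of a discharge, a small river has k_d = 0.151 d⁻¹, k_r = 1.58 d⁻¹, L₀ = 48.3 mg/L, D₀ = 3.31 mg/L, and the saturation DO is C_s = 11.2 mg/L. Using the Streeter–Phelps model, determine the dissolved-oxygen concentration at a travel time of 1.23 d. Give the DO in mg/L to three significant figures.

k_d L₀/(k_r−k_d) = 0.151×48.3/(1.58−0.151) = 7.293/1.429 = 5.104 mg/L.
e^(−k_d t) = e^(−0.151×1.230) = 0.8305; e^(−k_r t) = e^(−1.58×1.230) = 0.1432.
D = 5.104 × (0.8305 − 0.1432) + 3.31 × 0.1432 = 3.508 + 0.4740 = 3.982 mg/L.
DO = C_s − D = 11.2 − 3.982 = 7.218 mg/L.

DO ≈ 7.22 mg/L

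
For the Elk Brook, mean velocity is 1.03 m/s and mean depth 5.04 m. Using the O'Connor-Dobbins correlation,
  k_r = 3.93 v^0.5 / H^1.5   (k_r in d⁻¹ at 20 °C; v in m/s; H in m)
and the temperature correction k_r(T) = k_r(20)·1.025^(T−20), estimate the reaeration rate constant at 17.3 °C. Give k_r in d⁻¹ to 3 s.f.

k_r(20) = 3.93 × 1.03^0.5 / 5.04^1.5 = 3.93 × 1.015 / 11.31 = 0.3525 d⁻¹.
k_r(17.3) = 0.3525 × 1.025^(17.3−20) = 0.3525 × 0.9355 = 0.3298 d⁻¹.

k_r ≈ 0.330 d⁻¹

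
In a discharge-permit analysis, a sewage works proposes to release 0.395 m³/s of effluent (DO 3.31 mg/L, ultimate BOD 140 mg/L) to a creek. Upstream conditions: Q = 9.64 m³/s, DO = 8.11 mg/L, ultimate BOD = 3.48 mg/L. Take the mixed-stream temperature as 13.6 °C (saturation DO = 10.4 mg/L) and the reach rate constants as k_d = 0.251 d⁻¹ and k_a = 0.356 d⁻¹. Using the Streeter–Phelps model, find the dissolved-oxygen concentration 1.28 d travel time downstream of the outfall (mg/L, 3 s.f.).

Mixed DO = (9.64×8.11 + 0.395×3.31)/(9.64+0.395) = 79.49/10.04 = 7.921 mg/L.
Mixed L₀ = (9.64×3.48 + 0.395×140)/(10.04) = 88.85/10.04 = 8.854 mg/L.
Initial deficit D₀ = C_s − DO₀ = 10.4 − 7.921 = 2.479 mg/L.
D(1.28) = [0.251×8.854/(0.356−0.251)](e^(−0.251×1.28) − e^(−0.356×1.28)) + 2.479 e^(−0.356×1.28)
= 21.16 × (0.7252 − 0.6340) + 2.479 × 0.6340 = 3.502 mg/L.
DO = 10.4 − 3.502 = 6.898 mg/L.

DO ≈ 6.90 mg/L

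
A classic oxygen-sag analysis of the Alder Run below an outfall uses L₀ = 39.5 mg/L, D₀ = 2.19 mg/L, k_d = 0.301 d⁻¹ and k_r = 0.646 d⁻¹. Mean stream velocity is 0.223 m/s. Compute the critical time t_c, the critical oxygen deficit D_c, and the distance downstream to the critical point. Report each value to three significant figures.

t_c ≈ 2.02 d; D_c ≈ 10.0 mg/L; x_c ≈ 39.0 km

At the critical point dD/dt = 0, so k_d L₀ e^(−k_d t) = k_r D. Substituting D(t) from the Streeter–Phelps equation and solving for t gives
t_c = ln[(k_r/k_d)(1 − D₀(k_r−k_d)/(k_d L₀))] / (k_r−k_d).
Here k_r−k_d = 0.3450 d⁻¹ and 1 − D₀(k_r−k_d)/(k_d L₀) = 1 − 2.19×0.3450/(0.301×39.5) = 0.9365, so
t_c = ln(2.146 × 0.9365) / 0.3450 = 0.6980 / 0.3450 = 2.023 d.
D_c = (k_d/k_r) L₀ e^(−k_d t_c) = (0.301/0.646) × 39.5 × e^(−0.301×2.023) = 0.4659 × 39.5 × 0.5439 = 10.01 mg/L.
x_c = v t_c = 0.223 m/s × 2.023 d × 86400 s/d = 38980 m ≈ 39.0 km.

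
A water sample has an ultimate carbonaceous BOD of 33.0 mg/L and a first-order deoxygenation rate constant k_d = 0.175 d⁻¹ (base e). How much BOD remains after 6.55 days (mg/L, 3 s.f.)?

L_t = L₀ e^(−k_d t) = 33.0 × e^(−0.175×6.55) = 33.0 × 0.3178 = 10.49 mg/L.

L ≈ 10.5 mg/L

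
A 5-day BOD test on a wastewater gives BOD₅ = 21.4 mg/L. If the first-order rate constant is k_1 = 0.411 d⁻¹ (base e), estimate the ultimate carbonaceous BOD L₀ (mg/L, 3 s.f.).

BOD₅ = L₀(1 − e^(−5k_1)) ⇒ L₀ = BOD₅ / (1 − e^(−5×0.411))
= 21.4 / (1 − 0.1281) = 21.4 / 0.8719 = 24.54 mg/L.

L₀ ≈ 24.5 mg/L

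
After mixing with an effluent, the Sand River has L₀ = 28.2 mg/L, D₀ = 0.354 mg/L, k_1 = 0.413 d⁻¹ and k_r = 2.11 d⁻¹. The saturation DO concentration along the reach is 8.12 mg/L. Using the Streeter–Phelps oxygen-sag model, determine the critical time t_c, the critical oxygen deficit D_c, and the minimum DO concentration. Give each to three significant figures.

t_c ≈ 0.930 d; D_c ≈ 3.76 mg/L; min DO ≈ 4.36 mg/L

With k_r/k_1 = 5.109 and 1 − D₀(k_r−k_1)/(k_1 L₀) = 0.9484,
t_c = ln(5.109 × 0.9484) / (2.11 − 0.413) = ln(4.845) / 1.697 = 1.578/1.697 = 0.9299 d.
L(t_c) = L₀ e^(−k_1 t_c) = 28.2 × 0.6811 = 19.21 mg/L, and at the critical point k_r D_c = k_1 L, so D_c = (0.413/2.11) × 19.21 = 3.759 mg/L.
Minimum DO = C_s − D_c = 8.12 − 3.759 = 4.361 mg/L.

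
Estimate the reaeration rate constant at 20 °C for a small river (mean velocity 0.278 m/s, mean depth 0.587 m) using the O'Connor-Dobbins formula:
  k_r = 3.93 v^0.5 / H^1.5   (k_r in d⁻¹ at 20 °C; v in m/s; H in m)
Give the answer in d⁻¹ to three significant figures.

k_r ≈ 4.61 d⁻¹

k_r = 3.93 × 0.278^0.5 / 0.587^1.5 = 3.93 × 0.5273 / 0.4497 = 4.607 d⁻¹.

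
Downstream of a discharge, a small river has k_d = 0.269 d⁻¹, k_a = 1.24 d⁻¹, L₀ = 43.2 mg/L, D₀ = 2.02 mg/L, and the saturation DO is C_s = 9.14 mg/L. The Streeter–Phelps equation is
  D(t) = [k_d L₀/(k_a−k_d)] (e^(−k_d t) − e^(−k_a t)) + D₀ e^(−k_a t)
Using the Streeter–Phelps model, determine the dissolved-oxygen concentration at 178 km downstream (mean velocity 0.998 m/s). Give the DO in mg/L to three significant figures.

Travel time t = x/v = 178 km / (0.998 m/s) = 178000 m / 0.998 m/s = 178400 s = 2.064 d.
k_d L₀/(k_a−k_d) = 0.269×43.2/(1.24−0.269) = 11.62/0.9710 = 11.97 mg/L.
e^(−k_d t) = e^(−0.269×2.064) = 0.5739; e^(−k_a t) = e^(−1.24×2.064) = 0.07732.
D = 11.97 × (0.5739 − 0.07732) + 2.02 × 0.07732 = 5.943 + 0.1562 = 6.099 mg/L.
DO = C_s − D = 9.14 − 6.099 = 3.041 mg/L.

DO ≈ 3.04 mg/L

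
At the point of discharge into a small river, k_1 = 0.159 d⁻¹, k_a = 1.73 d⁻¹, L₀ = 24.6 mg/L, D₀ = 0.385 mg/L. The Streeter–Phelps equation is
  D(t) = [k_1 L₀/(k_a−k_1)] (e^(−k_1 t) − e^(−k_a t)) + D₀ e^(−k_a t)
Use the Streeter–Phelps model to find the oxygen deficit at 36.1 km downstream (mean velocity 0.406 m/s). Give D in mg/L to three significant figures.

Travel time t = x/v = 36.1 km / (0.406 m/s) = 36100 m / 0.406 m/s = 88920 s = 1.029 d.
k_1 L₀/(k_a−k_1) = 0.159×24.6/(1.73−0.159) = 3.911/1.571 = 2.490 mg/L.
e^(−k_1 t) = e^(−0.159×1.029) = 0.8491; e^(−k_a t) = e^(−1.73×1.029) = 0.1686.
D = 2.490 × (0.8491 − 0.1686) + 0.385 × 0.1686 = 1.694 + 0.06490 = 1.759 mg/L.

D ≈ 1.76 mg/L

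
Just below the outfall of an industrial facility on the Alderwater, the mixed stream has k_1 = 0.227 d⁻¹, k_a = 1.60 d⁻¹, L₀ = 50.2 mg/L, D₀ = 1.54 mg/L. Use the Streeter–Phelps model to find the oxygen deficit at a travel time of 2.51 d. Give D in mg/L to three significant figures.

k_1 L₀/(k_a−k_1) = 0.227×50.2/(1.60−0.227) = 11.40/1.373 = 8.300 mg/L.
e^(−k_1 t) = e^(−0.227×2.510) = 0.5657; e^(−k_a t) = e^(−1.60×2.510) = 0.01802.
D = 8.300 × (0.5657 − 0.01802) + 1.54 × 0.01802 = 4.545 + 0.02776 = 4.573 mg/L.

D ≈ 4.57 mg/L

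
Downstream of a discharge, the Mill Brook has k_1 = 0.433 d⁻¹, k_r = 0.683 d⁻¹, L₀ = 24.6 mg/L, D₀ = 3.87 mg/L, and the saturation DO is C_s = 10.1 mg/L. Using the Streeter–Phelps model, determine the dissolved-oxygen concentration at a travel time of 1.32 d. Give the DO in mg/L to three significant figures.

k_1 L₀/(k_r−k_1) = 0.433×24.6/(0.683−0.433) = 10.65/0.2500 = 42.61 mg/L.
e^(−k_1 t) = e^(−0.433×1.320) = 0.5646; e^(−k_r t) = e^(−0.683×1.320) = 0.4059.
D = 42.61 × (0.5646 − 0.4059) + 3.87 × 0.4059 = 6.762 + 1.571 = 8.333 mg/L.
DO = C_s − D = 10.1 − 8.333 = 1.767 mg/L.

DO ≈ 1.77 mg/L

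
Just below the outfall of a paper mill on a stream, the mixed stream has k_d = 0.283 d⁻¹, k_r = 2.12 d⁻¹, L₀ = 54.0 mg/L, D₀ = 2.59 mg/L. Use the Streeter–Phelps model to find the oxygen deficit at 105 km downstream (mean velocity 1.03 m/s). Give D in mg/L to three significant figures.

Travel time t = x/v = 105 km / (1.03 m/s) = 105000 m / 1.03 m/s = 101900 s = 1.180 d.
k_d L₀/(k_r−k_d) = 0.283×54.0/(2.12−0.283) = 15.28/1.837 = 8.319 mg/L.
e^(−k_d t) = e^(−0.283×1.180) = 0.7161; e^(−k_r t) = e^(−2.12×1.180) = 0.08197.
D = 8.319 × (0.7161 − 0.08197) + 2.59 × 0.08197 = 5.275 + 0.2123 = 5.488 mg/L.

D ≈ 5.49 mg/L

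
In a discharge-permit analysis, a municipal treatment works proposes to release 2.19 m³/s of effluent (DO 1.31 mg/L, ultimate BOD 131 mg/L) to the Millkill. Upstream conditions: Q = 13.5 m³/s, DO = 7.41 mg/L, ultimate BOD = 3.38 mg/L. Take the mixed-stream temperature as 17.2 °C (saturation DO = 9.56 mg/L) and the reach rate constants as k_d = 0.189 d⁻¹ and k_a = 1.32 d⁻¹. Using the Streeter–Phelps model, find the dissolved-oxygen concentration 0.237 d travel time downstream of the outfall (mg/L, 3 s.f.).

Mixed DO = (13.5×7.41 + 2.19×1.31)/(13.5+2.19) = 102.9/15.69 = 6.559 mg/L.
Mixed L₀ = (13.5×3.38 + 2.19×131)/(15.69) = 332.5/15.69 = 21.19 mg/L.
Initial deficit D₀ = C_s − DO₀ = 9.56 − 6.559 = 3.001 mg/L.
D(0.237) = [0.189×21.19/(1.32−0.189)](e^(−0.189×0.237) − e^(−1.32×0.237)) + 3.001 e^(−1.32×0.237)
= 3.542 × (0.9562 − 0.7314) + 3.001 × 0.7314 = 2.991 mg/L.
DO = 9.56 − 2.991 = 6.569 mg/L.

DO ≈ 6.57 mg/L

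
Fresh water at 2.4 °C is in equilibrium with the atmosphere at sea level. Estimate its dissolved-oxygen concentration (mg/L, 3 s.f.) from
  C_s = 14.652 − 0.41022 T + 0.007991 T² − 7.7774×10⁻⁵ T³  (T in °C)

C_s ≈ 13.7 mg/L

C_s = 14.652 − 0.41022×2.4 + 0.007991×2.4² − 7.7774×10⁻⁵×2.4³ = 13.71 mg/L.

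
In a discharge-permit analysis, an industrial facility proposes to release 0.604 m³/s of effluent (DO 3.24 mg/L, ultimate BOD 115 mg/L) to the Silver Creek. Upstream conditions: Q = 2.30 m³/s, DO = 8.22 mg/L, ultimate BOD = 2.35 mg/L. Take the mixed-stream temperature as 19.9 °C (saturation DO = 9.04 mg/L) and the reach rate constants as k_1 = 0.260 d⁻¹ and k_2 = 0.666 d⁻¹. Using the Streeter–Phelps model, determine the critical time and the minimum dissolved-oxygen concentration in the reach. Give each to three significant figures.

Mixed DO = (2.30×8.22 + 0.604×3.24)/(2.30+0.604) = 20.86/2.904 = 7.184 mg/L.
Mixed L₀ = (2.30×2.35 + 0.604×115)/(2.904) = 74.86/2.904 = 25.78 mg/L.
Initial deficit D₀ = C_s − DO₀ = 9.04 − 7.184 = 1.856 mg/L.
t_c = (1/0.4060) ln[(0.666/0.260)(1 − 1.856×0.4060/(0.260×25.78))] = 2.463 × ln(2.274) = 2.023 d.
D_c = (0.260/0.666) × 25.78 × e^(−0.260×2.023) = 0.3904 × 25.78 × 0.5910 = 5.948 mg/L.
Minimum DO = 9.04 − 5.948 = 3.092 mg/L.

t_c ≈ 2.02 d; minimum DO ≈ 3.09 mg/L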